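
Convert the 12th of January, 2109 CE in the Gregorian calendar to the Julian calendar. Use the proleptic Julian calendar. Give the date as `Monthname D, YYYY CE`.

The Julian–Gregorian offset here is 14 days (Julian trailing).
12 January 2109 Gregorian − 14 days → 29 December 2108 Julian.

December 29, 2108 CE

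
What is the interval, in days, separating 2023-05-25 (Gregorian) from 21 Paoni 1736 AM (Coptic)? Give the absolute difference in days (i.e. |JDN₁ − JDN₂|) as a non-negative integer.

JDN of the first date = 2460090.
JDN of the second date = 2459029.
|2459029 − 2460090| = 1061.

1061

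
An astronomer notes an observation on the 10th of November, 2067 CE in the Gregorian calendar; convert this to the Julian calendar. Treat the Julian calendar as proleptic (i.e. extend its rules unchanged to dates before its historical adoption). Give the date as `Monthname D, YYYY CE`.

October 28, 2067 CE

At this point the Julian calendar is 13 days behind the Gregorian.
10 November 2067 Gregorian − 13 days → 28 October 2067 Julian.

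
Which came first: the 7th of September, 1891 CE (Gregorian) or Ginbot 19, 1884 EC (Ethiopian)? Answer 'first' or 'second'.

first

First date → JDN 2411983; second date → JDN 2412245.
JDN 2411983 < JDN 2412245, so the first date is earlier.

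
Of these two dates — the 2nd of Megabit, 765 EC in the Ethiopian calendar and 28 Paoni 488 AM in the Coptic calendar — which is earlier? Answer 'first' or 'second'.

The two dates have Julian Day Numbers 2003453 and 2003204 respectively.
Since 2003204 < 2003453, the second date comes first.

second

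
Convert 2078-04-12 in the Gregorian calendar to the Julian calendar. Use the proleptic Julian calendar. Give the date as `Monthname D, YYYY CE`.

March 30, 2078 CE

At this point the Julian calendar is 13 days behind the Gregorian.
12 April 2078 Gregorian − 13 days → 30 March 2078 Julian.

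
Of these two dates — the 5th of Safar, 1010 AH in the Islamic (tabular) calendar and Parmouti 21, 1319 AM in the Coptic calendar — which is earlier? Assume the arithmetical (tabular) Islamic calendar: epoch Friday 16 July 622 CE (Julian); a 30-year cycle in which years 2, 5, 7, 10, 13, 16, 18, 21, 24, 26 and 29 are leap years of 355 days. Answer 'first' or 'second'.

first

Converting both to JDN: 2306030 vs 2306659; the smaller is the first.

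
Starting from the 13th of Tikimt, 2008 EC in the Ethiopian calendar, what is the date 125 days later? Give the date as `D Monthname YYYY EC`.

Counting 125 days forward from JDN 2457320 reaches JDN 2457445, which is 18 Yekatit 2008 EC.

18 Yekatit 2008 EC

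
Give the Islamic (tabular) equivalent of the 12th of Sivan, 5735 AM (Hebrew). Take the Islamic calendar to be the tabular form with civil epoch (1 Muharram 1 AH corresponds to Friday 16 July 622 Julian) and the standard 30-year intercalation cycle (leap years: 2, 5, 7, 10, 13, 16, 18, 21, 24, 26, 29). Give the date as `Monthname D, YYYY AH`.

Julian Day Number of the source date = 2442555.
Converting JDN 2442555 to the tabular Islamic calendar gives 11 Jumada al-Awwal 1395 AH.

Jumada al-Awwal 11, 1395 AH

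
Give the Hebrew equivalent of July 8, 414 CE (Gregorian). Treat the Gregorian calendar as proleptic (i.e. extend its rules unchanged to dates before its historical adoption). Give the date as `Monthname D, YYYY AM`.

Both dates share Julian Day Number 1872459; in the Hebrew calendar that is 4 Av 4174 AM.

Av 4, 4174 AM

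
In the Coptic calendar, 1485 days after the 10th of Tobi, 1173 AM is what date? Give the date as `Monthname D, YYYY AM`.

Meshir 4, 1177 AM

JDN of the 10th of Tobi, 1173 AM = 2253232.
2253232 + 1485 = 2254717.
JDN 2254717 in the Coptic calendar is Meshir 4, 1177 AM.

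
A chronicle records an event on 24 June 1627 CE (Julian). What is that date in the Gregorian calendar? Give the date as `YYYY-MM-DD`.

At this point the Julian calendar is 10 days behind the Gregorian.
24 June 1627 Julian + 10 days → 4 July 1627 Gregorian.

1627-07-04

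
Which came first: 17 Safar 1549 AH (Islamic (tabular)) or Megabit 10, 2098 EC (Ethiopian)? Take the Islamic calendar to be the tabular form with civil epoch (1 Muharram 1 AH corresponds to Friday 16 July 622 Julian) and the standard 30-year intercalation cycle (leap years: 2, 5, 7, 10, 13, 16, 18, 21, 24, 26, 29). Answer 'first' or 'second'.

First date → JDN 2497046; second date → JDN 2490339.
JDN 2490339 < JDN 2497046, so the second date is earlier.

second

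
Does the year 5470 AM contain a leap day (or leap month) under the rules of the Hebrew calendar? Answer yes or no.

Hebrew year 5470 is year 17 of its 19-year Metonic cycle; leap years are at positions 3, 6, 8, 11, 14, 17, 19, so it is a leap year (13 months).

yes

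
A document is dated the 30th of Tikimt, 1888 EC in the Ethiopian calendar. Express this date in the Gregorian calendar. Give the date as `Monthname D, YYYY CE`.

Julian Day Number of the source date = 2413507.
Converting JDN 2413507 to the Gregorian calendar gives 9 November 1895 CE.

November 9, 1895 CE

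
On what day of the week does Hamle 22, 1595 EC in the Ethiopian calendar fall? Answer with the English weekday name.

Saturday

This is JDN 2306750 (26 July 1603 Gregorian).
2306750 ≡ 5 (mod 7); counting from Monday = 0 gives Saturday.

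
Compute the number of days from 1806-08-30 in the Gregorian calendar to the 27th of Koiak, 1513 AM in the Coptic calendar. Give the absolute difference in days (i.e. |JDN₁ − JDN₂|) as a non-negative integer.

3525

JDN of the first date = 2380929.
JDN of the second date = 2377404.
|2377404 − 2380929| = 3525.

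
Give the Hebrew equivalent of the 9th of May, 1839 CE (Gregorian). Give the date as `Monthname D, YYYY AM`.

Iyar 25, 5599 AM

Julian Day Number of the source date = 2392869.
Converting JDN 2392869 to the Hebrew calendar gives 25 Iyar 5599 AM.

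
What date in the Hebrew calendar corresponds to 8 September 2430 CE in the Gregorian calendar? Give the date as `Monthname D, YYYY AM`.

Julian Day Number of the source date = 2608850.
Converting JDN 2608850 to the Hebrew calendar gives 19 Elul 6190 AM.

Elul 19, 6190 AM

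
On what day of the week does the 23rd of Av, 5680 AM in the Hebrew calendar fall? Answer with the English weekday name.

Equivalently 7 August 1920 Gregorian, JDN 2422544.
JDN 2422544 mod 7 = 5, and JDN 0 was a Monday, so this is a Saturday.

Saturday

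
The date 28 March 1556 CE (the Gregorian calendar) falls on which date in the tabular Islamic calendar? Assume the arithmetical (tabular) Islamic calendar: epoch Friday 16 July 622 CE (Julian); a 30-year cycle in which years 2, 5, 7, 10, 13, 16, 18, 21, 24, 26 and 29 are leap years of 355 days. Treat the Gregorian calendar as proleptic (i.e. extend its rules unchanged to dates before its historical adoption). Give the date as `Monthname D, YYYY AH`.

Julian Day Number of the source date = 2289464.
Converting JDN 2289464 to the tabular Islamic calendar gives 6 Jumada al-Awwal 963 AH.

Jumada al-Awwal 6, 963 AH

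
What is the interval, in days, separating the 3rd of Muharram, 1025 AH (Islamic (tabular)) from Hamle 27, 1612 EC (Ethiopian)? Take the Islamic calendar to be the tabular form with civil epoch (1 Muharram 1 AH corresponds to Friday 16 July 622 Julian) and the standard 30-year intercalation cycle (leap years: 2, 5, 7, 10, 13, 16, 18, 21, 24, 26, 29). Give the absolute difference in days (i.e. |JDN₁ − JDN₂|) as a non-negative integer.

JDN of the first date = 2311313.
JDN of the second date = 2312965.
|2312965 − 2311313| = 1652.

1652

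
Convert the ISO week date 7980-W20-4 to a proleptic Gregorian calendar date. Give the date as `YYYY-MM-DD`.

ISO week 1 of 7980 is the week containing the first Thursday of 7980.
Week 20, day 4 (Thursday) lands on 7980-05-15.

7980-05-15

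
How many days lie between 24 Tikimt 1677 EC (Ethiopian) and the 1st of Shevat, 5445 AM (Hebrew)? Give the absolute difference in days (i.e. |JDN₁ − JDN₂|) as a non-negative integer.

67

First date → JDN 2336433; second date → JDN 2336500.
The interval is |2336433 − 2336500| = 67 days.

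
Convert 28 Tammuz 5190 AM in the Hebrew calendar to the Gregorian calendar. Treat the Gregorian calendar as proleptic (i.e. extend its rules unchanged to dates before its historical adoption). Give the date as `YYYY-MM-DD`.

1430-07-28

Both dates share Julian Day Number 2243565; in the Gregorian calendar that is 28 July 1430 CE.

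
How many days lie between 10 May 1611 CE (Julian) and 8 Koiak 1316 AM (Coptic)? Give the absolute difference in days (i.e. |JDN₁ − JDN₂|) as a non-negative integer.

JDN of the first date = 2309605.
JDN of the second date = 2305431.
|2305431 − 2309605| = 4174.

4174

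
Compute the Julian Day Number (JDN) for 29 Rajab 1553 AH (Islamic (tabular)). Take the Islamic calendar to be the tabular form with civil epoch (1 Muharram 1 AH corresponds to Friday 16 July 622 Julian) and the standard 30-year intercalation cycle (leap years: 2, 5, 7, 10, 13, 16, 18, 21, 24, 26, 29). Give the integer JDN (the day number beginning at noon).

2498622

Equivalently 22 November 2128 (Gregorian).
JDN 2451545 is 1 January 2000 CE (Gregorian); the target day is +47077 days from there, so JDN = 2498622.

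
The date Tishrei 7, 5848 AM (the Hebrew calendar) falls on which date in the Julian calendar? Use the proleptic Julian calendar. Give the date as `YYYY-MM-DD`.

Julian Day Number of the source date = 2483597.
Converting JDN 2483597 to the Julian calendar gives 20 September 2087 CE.

2087-09-20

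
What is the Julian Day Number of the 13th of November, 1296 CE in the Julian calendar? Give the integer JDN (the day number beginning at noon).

In the proleptic Gregorian calendar the same day is 20 November 1296.
JDN 2299161 is 15 October 1582 CE (Gregorian); the target day is −104422 days from there, so JDN = 2194739.

2194739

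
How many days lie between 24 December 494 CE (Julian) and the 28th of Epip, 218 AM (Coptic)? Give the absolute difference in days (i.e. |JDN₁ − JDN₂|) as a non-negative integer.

First date → JDN 1901849; second date → JDN 1904616.
The interval is |1901849 − 1904616| = 2767 days.

2767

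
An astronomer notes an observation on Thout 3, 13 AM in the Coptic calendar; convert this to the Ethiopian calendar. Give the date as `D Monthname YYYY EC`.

3 Meskerem 289 EC

The source date corresponds to 31 August 296 in the proleptic Gregorian calendar (JDN 1829415).
That day falls on 3 Meskerem 289 EC in the Ethiopian calendar.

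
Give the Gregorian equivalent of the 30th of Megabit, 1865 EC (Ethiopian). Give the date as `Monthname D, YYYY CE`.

April 7, 1873 CE

Julian Day Number of the source date = 2405256.
Converting JDN 2405256 to the Gregorian calendar gives 7 April 1873 CE.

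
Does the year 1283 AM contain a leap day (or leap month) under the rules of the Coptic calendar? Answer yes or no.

1283 mod 4 = 3; in the Coptic calendar a year is leap when year mod 4 = 3, so it is a leap year.

yes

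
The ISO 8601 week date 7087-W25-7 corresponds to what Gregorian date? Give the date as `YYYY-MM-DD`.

ISO week 1 of 7087 is the week containing the first Thursday of 7087.
Week 25, day 7 (Sunday) lands on 7087-06-26.

7087-06-26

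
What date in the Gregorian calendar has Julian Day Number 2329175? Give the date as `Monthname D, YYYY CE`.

December 17, 1664 CE

JDN 2451545 is 1 Jan 2000; 2329175 is −122370 days from there.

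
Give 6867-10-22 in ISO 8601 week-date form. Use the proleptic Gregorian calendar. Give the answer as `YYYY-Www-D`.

6867-W42-6

The weekday is Saturday (ISO weekday 6).
That Saturday belongs to ISO week 42 of ISO year 6867.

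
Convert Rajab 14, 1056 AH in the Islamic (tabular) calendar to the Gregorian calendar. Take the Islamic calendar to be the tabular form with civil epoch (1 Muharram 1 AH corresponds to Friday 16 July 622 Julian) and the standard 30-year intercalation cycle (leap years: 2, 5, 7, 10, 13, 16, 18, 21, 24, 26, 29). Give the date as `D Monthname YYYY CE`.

Julian Day Number of the source date = 2322487.
Converting JDN 2322487 to the Gregorian calendar gives 26 August 1646 CE.

26 August 1646 CE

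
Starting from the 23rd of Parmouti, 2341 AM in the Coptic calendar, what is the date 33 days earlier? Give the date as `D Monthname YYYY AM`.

20 Paremhat 2341 AM

The starting date is JDN 2679947; 2679947 − 33 = 2679914.
JDN 2679914 corresponds to 20 Paremhat 2341 AM.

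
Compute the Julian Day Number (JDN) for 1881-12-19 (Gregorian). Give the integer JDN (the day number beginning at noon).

JDN 2451545 is 1 January 2000 CE (Gregorian); the target day is −43111 days from there, so JDN = 2408434.

2408434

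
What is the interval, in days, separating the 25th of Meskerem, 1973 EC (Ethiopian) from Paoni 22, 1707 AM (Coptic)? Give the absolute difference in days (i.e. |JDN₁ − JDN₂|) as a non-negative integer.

3919

First date → JDN 2444518; second date → JDN 2448437.
The interval is |2444518 − 2448437| = 3919 days.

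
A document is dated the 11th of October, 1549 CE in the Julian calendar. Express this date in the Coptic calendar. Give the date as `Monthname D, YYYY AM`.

Julian Day Number of the source date = 2287114.
Converting JDN 2287114 to the Coptic calendar gives 14 Paopi 1266 AM.

Paopi 14, 1266 AM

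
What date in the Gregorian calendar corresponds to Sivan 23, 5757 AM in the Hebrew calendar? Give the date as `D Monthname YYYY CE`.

Julian Day Number of the source date = 2450628.
Converting JDN 2450628 to the Gregorian calendar gives 28 June 1997 CE.

28 June 1997 CE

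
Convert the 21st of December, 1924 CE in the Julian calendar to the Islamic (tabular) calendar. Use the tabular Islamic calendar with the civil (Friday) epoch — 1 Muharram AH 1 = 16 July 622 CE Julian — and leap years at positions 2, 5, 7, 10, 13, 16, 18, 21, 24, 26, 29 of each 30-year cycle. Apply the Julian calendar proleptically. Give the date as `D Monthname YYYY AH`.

Julian Day Number of the source date = 2424154.
Converting JDN 2424154 to the tabular Islamic calendar gives 7 Jumada al-Thani 1343 AH.

7 Jumada al-Thani 1343 AH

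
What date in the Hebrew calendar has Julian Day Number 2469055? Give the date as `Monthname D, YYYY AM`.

Kislev 22, 5808 AM

JDN 2469055 is 10 December 2047 in the Gregorian calendar.
In the Hebrew calendar that day is Kislev 22, 5808 AM.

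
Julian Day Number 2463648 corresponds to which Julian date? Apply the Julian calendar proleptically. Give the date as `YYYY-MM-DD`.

JDN 2463648 is 19 February 2033 in the Gregorian calendar.
In the Julian calendar that day is 2033-02-06.

2033-02-06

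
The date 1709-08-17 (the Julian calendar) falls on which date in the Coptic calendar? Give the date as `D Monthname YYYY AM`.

Both dates share Julian Day Number 2345499; in the Coptic calendar that is 24 Mesori 1425 AM.

24 Mesori 1425 AM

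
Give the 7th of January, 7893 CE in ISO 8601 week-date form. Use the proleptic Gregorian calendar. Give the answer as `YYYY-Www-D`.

The weekday is Saturday (ISO weekday 6).
That Saturday belongs to ISO week 1 of ISO year 7893.

7893-W01-6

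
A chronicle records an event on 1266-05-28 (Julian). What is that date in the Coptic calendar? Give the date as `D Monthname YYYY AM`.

Julian Day Number of the source date = 2183612.
Converting JDN 2183612 to the Coptic calendar gives 3 Paoni 982 AM.

3 Paoni 982 AM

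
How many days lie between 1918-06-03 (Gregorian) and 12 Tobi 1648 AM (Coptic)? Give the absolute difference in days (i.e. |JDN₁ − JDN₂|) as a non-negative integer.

4980

JDN of the first date = 2421748.
JDN of the second date = 2426728.
|2426728 − 2421748| = 4980.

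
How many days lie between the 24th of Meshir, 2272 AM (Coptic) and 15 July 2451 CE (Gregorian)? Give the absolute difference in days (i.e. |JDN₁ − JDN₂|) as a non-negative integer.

First date → JDN 2654686; second date → JDN 2616465.
The interval is |2654686 − 2616465| = 38221 days.

38221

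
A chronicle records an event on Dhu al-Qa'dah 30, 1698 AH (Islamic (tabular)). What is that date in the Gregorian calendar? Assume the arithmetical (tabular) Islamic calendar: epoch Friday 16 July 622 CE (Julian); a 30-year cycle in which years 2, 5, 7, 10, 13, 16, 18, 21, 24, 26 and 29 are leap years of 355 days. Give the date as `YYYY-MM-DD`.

2269-11-25

Both dates share Julian Day Number 2550124; in the Gregorian calendar that is 25 November 2269 CE.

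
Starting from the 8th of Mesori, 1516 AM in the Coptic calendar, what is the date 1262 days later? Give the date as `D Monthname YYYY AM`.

19 Tobi 1520 AM

The starting date is JDN 2378721; 2378721 + 1262 = 2379983.
JDN 2379983 corresponds to 19 Tobi 1520 AM.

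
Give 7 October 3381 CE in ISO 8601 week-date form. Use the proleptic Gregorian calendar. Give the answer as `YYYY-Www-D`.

The weekday is Sunday (ISO weekday 7).
That Sunday belongs to ISO week 40 of ISO year 3381.

3381-W40-7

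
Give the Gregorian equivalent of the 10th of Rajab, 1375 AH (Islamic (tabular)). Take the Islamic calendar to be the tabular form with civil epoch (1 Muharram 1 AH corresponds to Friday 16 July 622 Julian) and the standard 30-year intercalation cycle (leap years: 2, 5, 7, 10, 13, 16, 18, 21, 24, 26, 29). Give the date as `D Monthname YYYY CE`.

Julian Day Number of the source date = 2435526.
Converting JDN 2435526 to the Gregorian calendar gives 22 February 1956 CE.

22 February 1956 CE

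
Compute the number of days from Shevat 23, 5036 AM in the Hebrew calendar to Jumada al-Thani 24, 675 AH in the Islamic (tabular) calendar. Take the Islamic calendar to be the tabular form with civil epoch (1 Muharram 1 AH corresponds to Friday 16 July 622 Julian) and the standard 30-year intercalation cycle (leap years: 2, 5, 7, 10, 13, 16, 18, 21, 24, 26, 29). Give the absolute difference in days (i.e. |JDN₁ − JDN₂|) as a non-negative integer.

JDN of the first date = 2187156.
JDN of the second date = 2187454.
|2187454 − 2187156| = 298.

298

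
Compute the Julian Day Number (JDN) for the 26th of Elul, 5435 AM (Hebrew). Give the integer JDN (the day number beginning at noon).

2333101

In the Gregorian calendar the same day is 17 September 1675.
JDN 2451545 is 1 January 2000 CE (Gregorian); the target day is −118444 days from there, so JDN = 2333101.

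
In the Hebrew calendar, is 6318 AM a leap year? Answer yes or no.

Hebrew year 6318 is year 10 of its 19-year Metonic cycle; leap years are at positions 3, 6, 8, 11, 14, 17, 19, so it is a common year (12 months).

no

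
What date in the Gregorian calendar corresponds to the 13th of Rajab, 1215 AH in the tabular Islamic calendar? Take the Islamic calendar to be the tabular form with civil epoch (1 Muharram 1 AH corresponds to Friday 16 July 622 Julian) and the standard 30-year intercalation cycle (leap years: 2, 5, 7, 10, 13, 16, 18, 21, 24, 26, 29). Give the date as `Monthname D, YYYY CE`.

November 30, 1800 CE

Julian Day Number of the source date = 2378830.
Converting JDN 2378830 to the Gregorian calendar gives 30 November 1800 CE.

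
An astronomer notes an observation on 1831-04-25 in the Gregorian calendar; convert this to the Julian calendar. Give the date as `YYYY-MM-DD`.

At this point the Julian calendar is 12 days behind the Gregorian.
25 April 1831 Gregorian − 12 days → 13 April 1831 Julian.

1831-04-13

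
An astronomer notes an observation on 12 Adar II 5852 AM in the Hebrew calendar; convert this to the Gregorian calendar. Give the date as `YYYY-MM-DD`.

Both dates share Julian Day Number 2485228; in the Gregorian calendar that is 21 March 2092 CE.

2092-03-21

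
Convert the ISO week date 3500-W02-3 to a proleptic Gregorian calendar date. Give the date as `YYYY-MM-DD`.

3500-01-10

ISO week 1 of 3500 is the week containing the first Thursday of 3500.
Week 2, day 3 (Wednesday) lands on 3500-01-10.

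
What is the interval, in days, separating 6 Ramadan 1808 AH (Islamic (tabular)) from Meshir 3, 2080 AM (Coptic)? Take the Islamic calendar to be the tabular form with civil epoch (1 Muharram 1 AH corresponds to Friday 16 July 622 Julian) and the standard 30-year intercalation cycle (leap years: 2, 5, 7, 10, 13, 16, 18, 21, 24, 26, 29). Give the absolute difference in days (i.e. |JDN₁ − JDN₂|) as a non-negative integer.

JDN of the first date = 2589022.
JDN of the second date = 2584537.
|2584537 − 2589022| = 4485.

4485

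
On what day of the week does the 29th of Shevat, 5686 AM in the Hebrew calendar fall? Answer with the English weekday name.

Saturday

Equivalently 13 February 1926 Gregorian, JDN 2424560.
Since JDN mod 7 = 5 (0 = Monday), the day is Saturday.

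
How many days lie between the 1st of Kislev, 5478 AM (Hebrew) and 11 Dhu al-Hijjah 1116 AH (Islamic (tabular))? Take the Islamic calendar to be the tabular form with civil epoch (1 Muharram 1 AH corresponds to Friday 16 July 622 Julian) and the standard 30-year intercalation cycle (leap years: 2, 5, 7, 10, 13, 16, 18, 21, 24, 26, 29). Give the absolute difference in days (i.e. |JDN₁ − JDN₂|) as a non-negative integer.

First date → JDN 2348490; second date → JDN 2343894.
The interval is |2348490 − 2343894| = 4596 days.

4596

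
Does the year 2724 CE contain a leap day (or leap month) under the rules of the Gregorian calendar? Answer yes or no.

yes

2724 is divisible by 4 and not by 100, so it is a leap year.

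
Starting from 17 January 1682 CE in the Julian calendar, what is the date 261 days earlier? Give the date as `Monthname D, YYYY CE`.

The starting date is JDN 2335425; 2335425 − 261 = 2335164.
JDN 2335164 corresponds to May 1, 1681 CE.

May 1, 1681 CE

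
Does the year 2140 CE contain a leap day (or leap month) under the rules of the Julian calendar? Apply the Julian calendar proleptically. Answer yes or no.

yes

2140 mod 4 = 0, so it is a leap year in the Julian calendar.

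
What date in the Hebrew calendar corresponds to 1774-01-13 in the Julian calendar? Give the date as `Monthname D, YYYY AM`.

Shevat 12, 5534 AM

Both dates share Julian Day Number 2369024; in the Hebrew calendar that is 12 Shevat 5534 AM.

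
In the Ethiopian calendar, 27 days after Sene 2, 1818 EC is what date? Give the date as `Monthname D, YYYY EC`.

The starting date is JDN 2388151; 2388151 + 27 = 2388178.
JDN 2388178 corresponds to Sene 29, 1818 EC.

Sene 29, 1818 EC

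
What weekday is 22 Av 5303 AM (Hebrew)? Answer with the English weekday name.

Monday

This is JDN 2284842 (2 August 1543 Gregorian).
Since JDN mod 7 = 0 (0 = Monday), the day is Monday.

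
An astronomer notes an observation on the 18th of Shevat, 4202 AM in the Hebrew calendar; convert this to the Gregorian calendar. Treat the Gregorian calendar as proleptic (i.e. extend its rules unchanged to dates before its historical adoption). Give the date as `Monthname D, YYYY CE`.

Julian Day Number of the source date = 1882513.
Converting JDN 1882513 to the Gregorian calendar gives 16 January 442 CE.

January 16, 442 CE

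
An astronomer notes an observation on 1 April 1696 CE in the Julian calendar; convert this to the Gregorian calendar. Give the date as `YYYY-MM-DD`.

At this point the Julian calendar is 10 days behind the Gregorian.
1 April 1696 Julian + 10 days → 11 April 1696 Gregorian.

1696-04-11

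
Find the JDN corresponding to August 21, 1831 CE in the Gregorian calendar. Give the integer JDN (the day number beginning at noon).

2390051

JDN 2299161 is 15 October 1582 CE (Gregorian); the target day is +90890 days from there, so JDN = 2390051.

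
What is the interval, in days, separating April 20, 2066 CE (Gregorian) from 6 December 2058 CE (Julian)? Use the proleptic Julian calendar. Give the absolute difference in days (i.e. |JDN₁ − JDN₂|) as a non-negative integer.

First date → JDN 2475761; second date → JDN 2473082.
The interval is |2475761 − 2473082| = 2679 days.

2679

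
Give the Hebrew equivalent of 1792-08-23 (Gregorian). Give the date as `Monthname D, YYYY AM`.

Elul 5, 5552 AM

Both dates share Julian Day Number 2375810; in the Hebrew calendar that is 5 Elul 5552 AM.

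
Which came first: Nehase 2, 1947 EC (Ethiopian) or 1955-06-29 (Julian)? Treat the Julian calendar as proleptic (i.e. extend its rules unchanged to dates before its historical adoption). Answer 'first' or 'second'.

second

First date → JDN 2435328; second date → JDN 2435301.
JDN 2435301 < JDN 2435328, so the second date is earlier.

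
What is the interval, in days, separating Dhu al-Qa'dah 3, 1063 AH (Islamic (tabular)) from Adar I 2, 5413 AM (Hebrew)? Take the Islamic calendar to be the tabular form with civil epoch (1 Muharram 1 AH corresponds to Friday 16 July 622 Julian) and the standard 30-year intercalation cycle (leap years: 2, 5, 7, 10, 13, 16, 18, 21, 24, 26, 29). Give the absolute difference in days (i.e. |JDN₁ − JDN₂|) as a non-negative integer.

First date → JDN 2325074; second date → JDN 2324836.
The interval is |2325074 − 2324836| = 238 days.

238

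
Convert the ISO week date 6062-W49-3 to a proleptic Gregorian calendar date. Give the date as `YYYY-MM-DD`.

ISO week 1 of 6062 is the week containing the first Thursday of 6062.
Week 49, day 3 (Wednesday) lands on 6062-12-06.

6062-12-06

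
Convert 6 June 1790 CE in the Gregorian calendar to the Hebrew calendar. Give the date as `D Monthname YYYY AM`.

24 Sivan 5550 AM

Julian Day Number of the source date = 2375001.
Converting JDN 2375001 to the Hebrew calendar gives 24 Sivan 5550 AM.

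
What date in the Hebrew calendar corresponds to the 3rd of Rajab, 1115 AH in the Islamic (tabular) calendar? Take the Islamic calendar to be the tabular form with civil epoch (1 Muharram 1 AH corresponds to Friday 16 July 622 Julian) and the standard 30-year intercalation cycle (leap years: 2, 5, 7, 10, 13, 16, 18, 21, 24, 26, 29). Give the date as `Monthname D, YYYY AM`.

Both dates share Julian Day Number 2343383; in the Hebrew calendar that is 4 Kislev 5464 AM.

Kislev 4, 5464 AM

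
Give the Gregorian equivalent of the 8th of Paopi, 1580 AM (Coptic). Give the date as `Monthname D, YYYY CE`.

Julian Day Number of the source date = 2401797.
Converting JDN 2401797 to the Gregorian calendar gives 18 October 1863 CE.

October 18, 1863 CE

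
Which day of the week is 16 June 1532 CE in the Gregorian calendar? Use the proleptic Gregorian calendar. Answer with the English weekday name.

Thursday

2280778 ≡ 3 (mod 7); counting from Monday = 0 gives Thursday.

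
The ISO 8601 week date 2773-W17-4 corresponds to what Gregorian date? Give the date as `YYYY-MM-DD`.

ISO week 1 of 2773 is the week containing the first Thursday of 2773.
Week 17, day 4 (Thursday) lands on 2773-04-26.

2773-04-26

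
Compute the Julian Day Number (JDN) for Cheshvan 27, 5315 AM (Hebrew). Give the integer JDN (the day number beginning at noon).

In the proleptic Gregorian calendar the same day is 2 November 1554.
JDN 2299161 is 15 October 1582 CE (Gregorian); the target day is −10209 days from there, so JDN = 2288952.

2288952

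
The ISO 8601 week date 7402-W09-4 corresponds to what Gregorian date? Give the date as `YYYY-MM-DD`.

7402-03-04

ISO week 1 of 7402 is the week containing the first Thursday of 7402.
Week 9, day 4 (Thursday) lands on 7402-03-04.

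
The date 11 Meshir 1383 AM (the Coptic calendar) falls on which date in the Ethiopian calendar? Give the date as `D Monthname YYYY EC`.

Julian Day Number of the source date = 2329965.
Converting JDN 2329965 to the Ethiopian calendar gives 11 Yekatit 1659 EC.

11 Yekatit 1659 EC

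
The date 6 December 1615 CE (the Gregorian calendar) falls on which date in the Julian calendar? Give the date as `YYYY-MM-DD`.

For dates in this range the Gregorian date is 10 days ahead of the Julian.
6 December 1615 Gregorian − 10 days → 26 November 1615 Julian.

1615-11-26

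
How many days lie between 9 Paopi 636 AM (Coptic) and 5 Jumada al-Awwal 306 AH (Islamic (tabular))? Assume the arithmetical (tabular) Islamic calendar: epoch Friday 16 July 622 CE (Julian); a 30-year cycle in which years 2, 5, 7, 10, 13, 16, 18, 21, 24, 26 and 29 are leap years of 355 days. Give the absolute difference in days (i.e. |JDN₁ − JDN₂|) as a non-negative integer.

358

First date → JDN 2057002; second date → JDN 2056644.
The interval is |2057002 − 2056644| = 358 days.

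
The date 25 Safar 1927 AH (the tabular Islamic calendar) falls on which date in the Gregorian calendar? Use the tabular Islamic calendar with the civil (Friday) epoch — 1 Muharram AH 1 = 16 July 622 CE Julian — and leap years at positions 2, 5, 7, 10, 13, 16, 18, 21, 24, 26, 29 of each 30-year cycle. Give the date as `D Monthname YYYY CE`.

Julian Day Number of the source date = 2631004.
Converting JDN 2631004 to the Gregorian calendar gives 5 May 2491 CE.

5 May 2491 CE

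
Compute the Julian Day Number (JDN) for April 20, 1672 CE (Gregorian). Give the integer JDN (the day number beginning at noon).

JDN 2400001 is 17 November 1858 CE (Gregorian), MJD 0; the target day is −68145 days from there, so JDN = 2331856.

2331856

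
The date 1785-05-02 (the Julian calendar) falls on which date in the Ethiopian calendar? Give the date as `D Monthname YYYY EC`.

Julian Day Number of the source date = 2373151.
Converting JDN 2373151 to the Ethiopian calendar gives 7 Ginbot 1777 EC.

7 Ginbot 1777 EC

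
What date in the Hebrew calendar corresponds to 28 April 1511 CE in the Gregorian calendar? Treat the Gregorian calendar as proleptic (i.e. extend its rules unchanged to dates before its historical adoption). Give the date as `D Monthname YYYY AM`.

Julian Day Number of the source date = 2273058.
Converting JDN 2273058 to the Hebrew calendar gives 20 Nisan 5271 AM.

20 Nisan 5271 AM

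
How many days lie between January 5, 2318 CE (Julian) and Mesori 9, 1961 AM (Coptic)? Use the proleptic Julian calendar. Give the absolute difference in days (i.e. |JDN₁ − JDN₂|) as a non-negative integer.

26454

First date → JDN 2567712; second date → JDN 2541258.
The interval is |2567712 − 2541258| = 26454 days.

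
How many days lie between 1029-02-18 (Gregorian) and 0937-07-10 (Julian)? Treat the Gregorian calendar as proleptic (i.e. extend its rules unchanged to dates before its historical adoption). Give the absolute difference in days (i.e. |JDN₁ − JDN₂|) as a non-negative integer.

33455

JDN of the first date = 2096943.
JDN of the second date = 2063488.
|2063488 − 2096943| = 33455.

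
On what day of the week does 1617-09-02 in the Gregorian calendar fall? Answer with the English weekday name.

Saturday

2311902 ≡ 5 (mod 7); counting from Monday = 0 gives Saturday.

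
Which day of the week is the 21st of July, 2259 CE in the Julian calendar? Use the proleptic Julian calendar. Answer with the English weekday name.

Friday

This is JDN 2546359 (5 August 2259 Gregorian).
2546359 ≡ 4 (mod 7); counting from Monday = 0 gives Friday.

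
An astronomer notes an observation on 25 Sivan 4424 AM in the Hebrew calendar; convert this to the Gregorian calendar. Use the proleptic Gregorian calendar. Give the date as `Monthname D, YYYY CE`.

May 28, 664 CE

Both dates share Julian Day Number 1963729; in the Gregorian calendar that is 28 May 664 CE.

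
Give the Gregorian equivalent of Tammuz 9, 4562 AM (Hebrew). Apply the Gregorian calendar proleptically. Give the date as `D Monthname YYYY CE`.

17 June 802 CE

Both dates share Julian Day Number 2014152; in the Gregorian calendar that is 17 June 802 CE.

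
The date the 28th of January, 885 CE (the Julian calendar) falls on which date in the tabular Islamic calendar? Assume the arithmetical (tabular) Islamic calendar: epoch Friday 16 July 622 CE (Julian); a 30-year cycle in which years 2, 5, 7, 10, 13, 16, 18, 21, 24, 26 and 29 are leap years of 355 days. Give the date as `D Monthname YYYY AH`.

Julian Day Number of the source date = 2044332.
Converting JDN 2044332 to the tabular Islamic calendar gives 7 Sha'ban 271 AH.

7 Sha'ban 271 AH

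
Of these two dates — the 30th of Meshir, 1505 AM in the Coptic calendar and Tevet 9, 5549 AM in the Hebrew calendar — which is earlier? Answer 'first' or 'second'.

First date → JDN 2374545; second date → JDN 2374486.
JDN 2374486 < JDN 2374545, so the second date is earlier.

second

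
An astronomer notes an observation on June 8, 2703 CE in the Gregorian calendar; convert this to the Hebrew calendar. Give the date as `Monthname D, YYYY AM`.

Sivan 2, 6463 AM

Both dates share Julian Day Number 2708468; in the Hebrew calendar that is 2 Sivan 6463 AM.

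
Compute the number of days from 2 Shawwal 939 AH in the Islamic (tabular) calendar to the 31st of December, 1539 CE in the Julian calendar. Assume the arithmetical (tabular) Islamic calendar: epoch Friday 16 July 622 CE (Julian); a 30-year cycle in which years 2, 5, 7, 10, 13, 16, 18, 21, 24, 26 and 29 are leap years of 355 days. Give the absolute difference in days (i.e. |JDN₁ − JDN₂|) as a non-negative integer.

JDN of the first date = 2281103.
JDN of the second date = 2283542.
|2283542 − 2281103| = 2439.

2439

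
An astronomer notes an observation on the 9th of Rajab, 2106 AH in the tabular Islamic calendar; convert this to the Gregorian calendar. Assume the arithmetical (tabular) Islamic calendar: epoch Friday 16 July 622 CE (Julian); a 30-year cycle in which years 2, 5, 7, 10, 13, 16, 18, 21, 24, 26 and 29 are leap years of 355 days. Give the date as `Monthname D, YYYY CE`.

Julian Day Number of the source date = 2694567.
Converting JDN 2694567 to the Gregorian calendar gives 16 May 2665 CE.

May 16, 2665 CE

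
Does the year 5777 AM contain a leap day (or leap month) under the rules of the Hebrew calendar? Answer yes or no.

Hebrew year 5777 is year 1 of its 19-year Metonic cycle; leap years are at positions 3, 6, 8, 11, 14, 17, 19, so it is a common year (12 months).

no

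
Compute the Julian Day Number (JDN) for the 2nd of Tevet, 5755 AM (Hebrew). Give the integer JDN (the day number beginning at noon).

2449692

Equivalently 5 December 1994 (Gregorian).
JDN 2451545 is 1 January 2000 CE (Gregorian); the target day is −1853 days from there, so JDN = 2449692.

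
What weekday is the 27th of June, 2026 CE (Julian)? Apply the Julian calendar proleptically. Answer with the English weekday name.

Equivalently 10 July 2026 Gregorian, JDN 2461232.
Since JDN mod 7 = 4 (0 = Monday), the day is Friday.

Friday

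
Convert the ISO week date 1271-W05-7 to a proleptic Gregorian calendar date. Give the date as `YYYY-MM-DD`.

ISO week 1 of 1271 is the week containing the first Thursday of 1271.
Week 5, day 7 (Sunday) lands on 1271-02-01.

1271-02-01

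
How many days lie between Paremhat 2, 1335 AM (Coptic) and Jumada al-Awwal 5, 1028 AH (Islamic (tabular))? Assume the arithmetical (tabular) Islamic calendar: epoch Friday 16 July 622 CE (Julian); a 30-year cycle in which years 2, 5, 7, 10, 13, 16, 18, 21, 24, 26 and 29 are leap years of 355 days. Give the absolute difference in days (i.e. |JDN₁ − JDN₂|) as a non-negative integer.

First date → JDN 2312454; second date → JDN 2312497.
The interval is |2312454 − 2312497| = 43 days.

43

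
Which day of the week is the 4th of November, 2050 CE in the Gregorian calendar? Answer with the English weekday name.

Friday

2470115 ≡ 4 (mod 7); counting from Monday = 0 gives Friday.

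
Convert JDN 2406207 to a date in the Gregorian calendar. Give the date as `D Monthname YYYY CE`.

14 November 1875 CE

Counting from JDN 2299161 = 15 Oct 1582 gives an offset of 107046 days.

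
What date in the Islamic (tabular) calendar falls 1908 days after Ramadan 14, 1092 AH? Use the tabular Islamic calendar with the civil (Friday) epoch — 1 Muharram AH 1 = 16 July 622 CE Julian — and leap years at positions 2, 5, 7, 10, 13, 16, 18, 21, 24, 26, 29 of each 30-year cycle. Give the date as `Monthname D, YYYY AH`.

Safar 2, 1098 AH

JDN of Ramadan 14, 1092 AH = 2335303.
2335303 + 1908 = 2337211.
JDN 2337211 in the tabular Islamic calendar is Safar 2, 1098 AH.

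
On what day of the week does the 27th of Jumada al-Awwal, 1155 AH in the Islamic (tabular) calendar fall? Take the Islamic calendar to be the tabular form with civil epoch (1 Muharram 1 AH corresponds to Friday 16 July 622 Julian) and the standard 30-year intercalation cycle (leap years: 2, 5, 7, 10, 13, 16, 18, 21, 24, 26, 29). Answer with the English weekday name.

In the Gregorian calendar this is 30 July 1742 (JDN 2357523).
2357523 ≡ 0 (mod 7); counting from Monday = 0 gives Monday.

Monday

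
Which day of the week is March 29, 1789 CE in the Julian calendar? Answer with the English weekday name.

Equivalently 9 April 1789 Gregorian, JDN 2374578.
2374578 ≡ 3 (mod 7); counting from Monday = 0 gives Thursday.

Thursday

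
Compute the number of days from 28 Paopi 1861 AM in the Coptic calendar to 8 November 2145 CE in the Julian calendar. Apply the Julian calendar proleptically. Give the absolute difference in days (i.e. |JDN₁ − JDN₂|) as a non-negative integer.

JDN of the first date = 2504452.
JDN of the second date = 2504831.
|2504831 − 2504452| = 379.

379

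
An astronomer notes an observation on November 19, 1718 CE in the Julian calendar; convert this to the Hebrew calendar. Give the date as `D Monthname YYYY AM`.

7 Kislev 5479 AM

Both dates share Julian Day Number 2348880; in the Hebrew calendar that is 7 Kislev 5479 AM.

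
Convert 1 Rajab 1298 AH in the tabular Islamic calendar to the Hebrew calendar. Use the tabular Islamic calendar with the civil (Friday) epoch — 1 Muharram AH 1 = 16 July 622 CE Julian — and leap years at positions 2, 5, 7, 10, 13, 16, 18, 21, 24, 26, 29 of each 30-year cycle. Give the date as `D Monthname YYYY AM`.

2 Sivan 5641 AM

Julian Day Number of the source date = 2408231.
Converting JDN 2408231 to the Hebrew calendar gives 2 Sivan 5641 AM.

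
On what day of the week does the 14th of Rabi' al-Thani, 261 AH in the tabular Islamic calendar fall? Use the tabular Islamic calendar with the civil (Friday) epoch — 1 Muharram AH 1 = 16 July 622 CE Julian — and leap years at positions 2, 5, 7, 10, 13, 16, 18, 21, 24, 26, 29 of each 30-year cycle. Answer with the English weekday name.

In the proleptic Gregorian calendar this is 30 January 875 (JDN 2040677).
2040677 ≡ 2 (mod 7); counting from Monday = 0 gives Wednesday.

Wednesday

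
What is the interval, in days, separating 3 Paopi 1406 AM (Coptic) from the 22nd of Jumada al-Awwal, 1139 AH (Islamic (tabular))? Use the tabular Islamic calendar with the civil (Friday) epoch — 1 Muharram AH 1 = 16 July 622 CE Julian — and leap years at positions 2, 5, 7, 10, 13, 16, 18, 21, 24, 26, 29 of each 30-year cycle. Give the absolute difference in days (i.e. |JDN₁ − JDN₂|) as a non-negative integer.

First date → JDN 2338238; second date → JDN 2351848.
The interval is |2338238 − 2351848| = 13610 days.

13610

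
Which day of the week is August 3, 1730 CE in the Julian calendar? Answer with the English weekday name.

In the Gregorian calendar this is 14 August 1730 (JDN 2353155).
JDN 2353155 mod 7 = 0, and JDN 0 was a Monday, so this is a Monday.

Monday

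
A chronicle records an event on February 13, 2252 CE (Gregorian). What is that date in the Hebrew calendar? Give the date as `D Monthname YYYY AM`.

2 Adar I 6012 AM

Both dates share Julian Day Number 2543629; in the Hebrew calendar that is 2 Adar I 6012 AM.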